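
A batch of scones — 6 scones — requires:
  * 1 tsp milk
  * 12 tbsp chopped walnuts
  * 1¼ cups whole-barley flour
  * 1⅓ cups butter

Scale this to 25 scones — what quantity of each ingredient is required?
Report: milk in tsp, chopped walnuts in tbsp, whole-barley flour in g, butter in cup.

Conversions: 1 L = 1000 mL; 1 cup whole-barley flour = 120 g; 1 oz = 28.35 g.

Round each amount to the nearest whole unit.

Scaling factor: 25/6.
milk: 1 tsp × 25/6 ≈ 4 tsp
chopped walnuts: 12 tbsp × 25/6 = 50 tbsp
whole-barley flour: 1.25 cup × 25/6 × 120 g/cup = 625 g
butter: 4/3 cup × 25/6 ≈ 6 cup

milk: 4 tsp; chopped walnuts: 50 tbsp; whole-barley flour: 625 g; butter: 6 cup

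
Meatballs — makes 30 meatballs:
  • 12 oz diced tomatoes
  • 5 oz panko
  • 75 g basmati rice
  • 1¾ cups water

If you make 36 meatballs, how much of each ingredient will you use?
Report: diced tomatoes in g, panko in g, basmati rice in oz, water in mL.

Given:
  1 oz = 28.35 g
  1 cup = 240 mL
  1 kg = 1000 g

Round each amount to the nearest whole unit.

Scaling factor: 36/30 = 6/5 = 1.2.
diced tomatoes: 12 oz × 6/5 × 28.35 g/oz ≈ 408 g
panko: 5 oz × 6/5 × 28.35 g/oz ≈ 170 g
basmati rice: 75 g × 6/5 ÷ 28.35 g/oz ≈ 3 oz
water: 1.75 cup × 6/5 × 240 mL/cup = 504 mL

diced tomatoes: 408 g; panko: 170 g; basmati rice: 3 oz; water: 504 mL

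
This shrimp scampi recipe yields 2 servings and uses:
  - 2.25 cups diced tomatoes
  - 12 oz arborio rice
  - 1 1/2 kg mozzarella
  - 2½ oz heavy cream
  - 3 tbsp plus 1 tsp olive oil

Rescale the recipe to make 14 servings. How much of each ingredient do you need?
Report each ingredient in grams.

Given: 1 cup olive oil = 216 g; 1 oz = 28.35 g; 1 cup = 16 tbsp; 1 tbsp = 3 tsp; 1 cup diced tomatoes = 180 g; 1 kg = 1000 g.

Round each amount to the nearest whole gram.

Scaling factor: 14/2 = 7.
diced tomatoes: 2.25 cup × 7 × 180 g/cup = 2835 g
arborio rice: 12 oz × 7 × 28.35 g/oz ≈ 2381 g
mozzarella: 1.5 kg × 7 × 1000 g/kg = 10500 g
heavy cream: 2.5 oz × 7 × 28.35 g/oz ≈ 496 g
olive oil: (3 tbsp + 1 tsp = 10/3 tbsp) × 7 ÷ 16 tbsp/cup × 216 g/cup = 315 g

diced tomatoes: 2835 g; arborio rice: 2381 g; mozzarella: 10500 g; heavy cream: 496 g; olive oil: 315 g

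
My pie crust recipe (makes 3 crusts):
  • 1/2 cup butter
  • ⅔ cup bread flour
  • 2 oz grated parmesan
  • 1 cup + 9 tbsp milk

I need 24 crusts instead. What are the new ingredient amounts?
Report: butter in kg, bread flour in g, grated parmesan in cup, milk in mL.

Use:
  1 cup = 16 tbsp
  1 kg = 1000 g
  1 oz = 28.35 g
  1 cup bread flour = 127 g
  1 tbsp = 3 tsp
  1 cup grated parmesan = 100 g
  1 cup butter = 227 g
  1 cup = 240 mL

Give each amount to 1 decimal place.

butter: 0.9 kg; bread flour: 677.3 g; grated parmesan: 4.5 cup; milk: 3000.0 mL

Scaling factor: 24/3 = 8.
butter: 0.5 cup × 8 × 227 g/cup ÷ 1000 g/kg ≈ 0.9 kg
bread flour: 2/3 cup × 8 × 127 g/cup ≈ 677.3 g
grated parmesan: 2 oz × 8 × 28.35 g/oz ÷ 100 g/cup ≈ 4.5 cup
milk: (1 cup + 9 tbsp = 1.5625 cup) × 8 × 240 mL/cup = 3000.0 mL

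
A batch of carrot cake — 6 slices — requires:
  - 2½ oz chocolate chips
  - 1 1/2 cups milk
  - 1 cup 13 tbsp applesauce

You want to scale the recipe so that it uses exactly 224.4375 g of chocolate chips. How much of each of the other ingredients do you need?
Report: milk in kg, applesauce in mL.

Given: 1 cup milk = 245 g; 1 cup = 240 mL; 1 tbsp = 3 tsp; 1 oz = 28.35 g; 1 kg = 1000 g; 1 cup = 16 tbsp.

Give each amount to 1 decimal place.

milk: 1.2 kg; applesauce: 1377.5 mL

The original recipe has 70.875 g of chocolate chips, so the scaling factor is 224.4375 ÷ 70.875 = 19/6.
milk: 1.5 cup × 19/6 × 245 g/cup ÷ 1000 g/kg ≈ 1.2 kg
applesauce: (1 cup + 13 tbsp = 1.8125 cup) × 19/6 × 240 mL/cup = 1377.5 mL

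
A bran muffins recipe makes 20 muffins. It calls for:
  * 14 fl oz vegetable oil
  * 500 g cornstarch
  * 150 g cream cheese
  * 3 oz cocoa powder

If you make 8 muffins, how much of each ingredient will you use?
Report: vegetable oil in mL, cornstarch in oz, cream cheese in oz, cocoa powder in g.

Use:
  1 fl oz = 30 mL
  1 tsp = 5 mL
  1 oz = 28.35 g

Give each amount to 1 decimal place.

vegetable oil: 168.0 mL; cornstarch: 7.1 oz; cream cheese: 2.1 oz; cocoa powder: 34.0 g

Scaling factor: 8/20 = 2/5 = 0.4.
vegetable oil: 14 fl oz × 2/5 × 30 mL/fl oz = 168.0 mL
cornstarch: 500 g × 2/5 ÷ 28.35 g/oz ≈ 7.1 oz
cream cheese: 150 g × 2/5 ÷ 28.35 g/oz ≈ 2.1 oz
cocoa powder: 3 oz × 2/5 × 28.35 g/oz ≈ 34.0 g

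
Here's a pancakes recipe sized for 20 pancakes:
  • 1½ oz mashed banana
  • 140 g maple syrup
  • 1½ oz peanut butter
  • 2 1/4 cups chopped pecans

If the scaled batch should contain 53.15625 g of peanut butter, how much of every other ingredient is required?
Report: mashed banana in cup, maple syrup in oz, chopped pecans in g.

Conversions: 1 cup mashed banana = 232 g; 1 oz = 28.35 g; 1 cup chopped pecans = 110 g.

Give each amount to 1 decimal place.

mashed banana: 0.2 cup; maple syrup: 6.2 oz; chopped pecans: 309.4 g

The original recipe has 42.525 g of peanut butter, so the scaling factor is 53.15625 ÷ 42.525 = 5/4 = 1.25.
mashed banana: 1.5 oz × 5/4 × 28.35 g/oz ÷ 232 g/cup ≈ 0.2 cup
maple syrup: 140 g × 5/4 ÷ 28.35 g/oz ≈ 6.2 oz
chopped pecans: 2.25 cup × 5/4 × 110 g/cup ≈ 309.4 g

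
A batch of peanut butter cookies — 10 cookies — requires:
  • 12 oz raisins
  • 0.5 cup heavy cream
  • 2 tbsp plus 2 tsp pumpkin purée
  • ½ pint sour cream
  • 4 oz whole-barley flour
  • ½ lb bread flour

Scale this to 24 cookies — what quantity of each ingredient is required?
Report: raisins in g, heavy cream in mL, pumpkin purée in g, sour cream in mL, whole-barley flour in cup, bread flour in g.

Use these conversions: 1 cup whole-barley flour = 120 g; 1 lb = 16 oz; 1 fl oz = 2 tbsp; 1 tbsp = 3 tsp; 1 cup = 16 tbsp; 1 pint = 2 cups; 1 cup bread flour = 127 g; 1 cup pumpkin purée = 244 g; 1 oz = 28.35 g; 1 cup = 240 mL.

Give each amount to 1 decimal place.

Scaling factor: 24/10 = 12/5 = 2.4.
raisins: 12 oz × 12/5 × 28.35 g/oz ≈ 816.5 g
heavy cream: 0.5 cup × 12/5 × 240 mL/cup = 288.0 mL
pumpkin purée: (2 tbsp + 2 tsp = 8/3 tbsp) × 12/5 ÷ 16 tbsp/cup × 244 g/cup = 97.6 g
sour cream: 0.5 pint × 12/5 × 2 cup/pint × 240 mL/cup = 576.0 mL
whole-barley flour: 4 oz × 12/5 × 28.35 g/oz ÷ 120 g/cup ≈ 2.3 cup
bread flour: 0.5 lb × 12/5 × 16 oz/lb × 28.35 g/oz ≈ 544.3 g

raisins: 816.5 g; heavy cream: 288.0 mL; pumpkin purée: 97.6 g; sour cream: 576.0 mL; whole-barley flour: 2.3 cup; bread flour: 544.3 g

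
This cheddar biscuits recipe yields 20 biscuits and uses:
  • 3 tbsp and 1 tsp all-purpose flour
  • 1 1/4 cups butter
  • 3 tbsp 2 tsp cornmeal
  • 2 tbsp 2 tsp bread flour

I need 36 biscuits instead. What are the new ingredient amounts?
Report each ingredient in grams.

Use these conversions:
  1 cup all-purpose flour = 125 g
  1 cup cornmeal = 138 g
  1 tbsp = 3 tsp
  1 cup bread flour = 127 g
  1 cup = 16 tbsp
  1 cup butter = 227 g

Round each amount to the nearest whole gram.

Scaling factor: 36/20 = 9/5 = 1.8.
all-purpose flour: (3 tbsp + 1 tsp = 10/3 tbsp) × 9/5 ÷ 16 tbsp/cup × 125 g/cup ≈ 47 g
butter: 1.25 cup × 9/5 × 227 g/cup ≈ 511 g
cornmeal: (3 tbsp + 2 tsp = 11/3 tbsp) × 9/5 ÷ 16 tbsp/cup × 138 g/cup ≈ 57 g
bread flour: (2 tbsp + 2 tsp = 8/3 tbsp) × 9/5 ÷ 16 tbsp/cup × 127 g/cup ≈ 38 g

all-purpose flour: 47 g; butter: 511 g; cornmeal: 57 g; bread flour: 38 g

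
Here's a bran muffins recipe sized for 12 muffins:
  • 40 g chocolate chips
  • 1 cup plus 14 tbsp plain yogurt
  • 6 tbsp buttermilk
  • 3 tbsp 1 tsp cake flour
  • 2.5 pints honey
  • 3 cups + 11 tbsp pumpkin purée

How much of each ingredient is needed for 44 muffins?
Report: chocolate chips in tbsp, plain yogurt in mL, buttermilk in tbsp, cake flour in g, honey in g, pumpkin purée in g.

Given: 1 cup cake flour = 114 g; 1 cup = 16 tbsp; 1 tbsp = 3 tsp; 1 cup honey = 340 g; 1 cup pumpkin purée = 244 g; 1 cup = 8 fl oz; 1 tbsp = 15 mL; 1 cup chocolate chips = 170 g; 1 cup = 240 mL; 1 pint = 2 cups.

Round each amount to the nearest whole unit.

Scaling factor: 44/12 = 11/3.
chocolate chips: 40 g × 11/3 ÷ 170 g/cup × 16 tbsp/cup ≈ 14 tbsp
plain yogurt: (1 cup + 14 tbsp = 1.875 cup) × 11/3 × 240 mL/cup = 1650 mL
buttermilk: 6 tbsp × 11/3 = 22 tbsp
cake flour: (3 tbsp + 1 tsp = 10/3 tbsp) × 11/3 ÷ 16 tbsp/cup × 114 g/cup ≈ 87 g
honey: 2.5 pint × 11/3 × 2 cup/pint × 340 g/cup ≈ 6233 g
pumpkin purée: (3 cup + 11 tbsp = 3.6875 cup) × 11/3 × 244 g/cup ≈ 3299 g

chocolate chips: 14 tbsp; plain yogurt: 1650 mL; buttermilk: 22 tbsp; cake flour: 87 g; honey: 6233 g; pumpkin purée: 3299 g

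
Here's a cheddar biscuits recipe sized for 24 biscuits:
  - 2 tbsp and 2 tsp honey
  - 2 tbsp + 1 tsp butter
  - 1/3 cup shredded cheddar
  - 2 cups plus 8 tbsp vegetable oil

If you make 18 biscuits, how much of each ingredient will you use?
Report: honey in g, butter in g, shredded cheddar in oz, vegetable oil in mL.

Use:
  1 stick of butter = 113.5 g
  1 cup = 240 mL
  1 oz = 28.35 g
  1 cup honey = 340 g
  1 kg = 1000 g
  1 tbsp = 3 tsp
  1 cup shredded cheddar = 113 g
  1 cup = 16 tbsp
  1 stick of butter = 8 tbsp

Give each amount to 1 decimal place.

honey: 42.5 g; butter: 24.8 g; shredded cheddar: 1.0 oz; vegetable oil: 450.0 mL

Scaling factor: 18/24 = 3/4 = 0.75.
honey: (2 tbsp + 2 tsp = 8/3 tbsp) × 3/4 ÷ 16 tbsp/cup × 340 g/cup = 42.5 g
butter: (2 tbsp + 1 tsp = 7/3 tbsp) × 3/4 ÷ 8 tbsp/stick × 113.5 g/stick ≈ 24.8 g
shredded cheddar: 1/3 cup × 3/4 × 113 g/cup ÷ 28.35 g/oz ≈ 1.0 oz
vegetable oil: (2 cup + 8 tbsp = 2.5 cup) × 3/4 × 240 mL/cup = 450.0 mL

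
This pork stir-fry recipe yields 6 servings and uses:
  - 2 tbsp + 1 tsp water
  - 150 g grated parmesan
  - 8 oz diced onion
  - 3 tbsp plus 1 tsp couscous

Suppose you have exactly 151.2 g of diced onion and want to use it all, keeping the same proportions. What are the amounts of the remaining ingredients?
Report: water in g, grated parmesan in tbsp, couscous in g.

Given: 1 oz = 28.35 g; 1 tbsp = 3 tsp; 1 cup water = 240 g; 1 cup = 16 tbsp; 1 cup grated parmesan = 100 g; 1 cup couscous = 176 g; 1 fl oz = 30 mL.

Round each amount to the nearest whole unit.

water: 23 g; grated parmesan: 16 tbsp; couscous: 24 g

The original recipe has 226.8 g of diced onion, so the scaling factor is 151.2 ÷ 226.8 = 2/3.
water: (2 tbsp + 1 tsp = 7/3 tbsp) × 2/3 ÷ 16 tbsp/cup × 240 g/cup ≈ 23 g
grated parmesan: 150 g × 2/3 ÷ 100 g/cup × 16 tbsp/cup = 16 tbsp
couscous: (3 tbsp + 1 tsp = 10/3 tbsp) × 2/3 ÷ 16 tbsp/cup × 176 g/cup ≈ 24 g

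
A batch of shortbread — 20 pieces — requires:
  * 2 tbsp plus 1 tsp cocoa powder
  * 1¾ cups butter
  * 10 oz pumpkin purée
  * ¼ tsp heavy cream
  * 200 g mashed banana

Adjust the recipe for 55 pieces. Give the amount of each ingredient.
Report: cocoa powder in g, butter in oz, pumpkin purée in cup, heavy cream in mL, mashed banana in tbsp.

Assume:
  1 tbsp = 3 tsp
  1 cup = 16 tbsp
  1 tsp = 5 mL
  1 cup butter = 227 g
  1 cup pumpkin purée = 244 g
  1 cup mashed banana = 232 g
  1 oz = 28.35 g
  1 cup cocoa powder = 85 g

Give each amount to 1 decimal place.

Scaling factor: 55/20 = 11/4 = 2.75.
cocoa powder: (2 tbsp + 1 tsp = 7/3 tbsp) × 11/4 ÷ 16 tbsp/cup × 85 g/cup ≈ 34.1 g
butter: 1.75 cup × 11/4 × 227 g/cup ÷ 28.35 g/oz ≈ 38.5 oz
pumpkin purée: 10 oz × 11/4 × 28.35 g/oz ÷ 244 g/cup ≈ 3.2 cup
heavy cream: 0.25 tsp × 11/4 × 5 mL/tsp ≈ 3.4 mL
mashed banana: 200 g × 11/4 ÷ 232 g/cup × 16 tbsp/cup ≈ 37.9 tbsp

cocoa powder: 34.1 g; butter: 38.5 oz; pumpkin purée: 3.2 cup; heavy cream: 3.4 mL; mashed banana: 37.9 tbsp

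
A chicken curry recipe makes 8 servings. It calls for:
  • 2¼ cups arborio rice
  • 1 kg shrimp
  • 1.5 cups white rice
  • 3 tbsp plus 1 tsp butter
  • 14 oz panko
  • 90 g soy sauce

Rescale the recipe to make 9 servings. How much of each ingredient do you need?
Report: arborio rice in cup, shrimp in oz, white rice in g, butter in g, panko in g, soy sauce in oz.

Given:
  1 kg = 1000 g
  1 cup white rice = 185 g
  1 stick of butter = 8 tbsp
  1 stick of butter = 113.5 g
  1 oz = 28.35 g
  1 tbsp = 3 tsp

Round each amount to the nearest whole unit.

arborio rice: 3 cup; shrimp: 40 oz; white rice: 312 g; butter: 53 g; panko: 447 g; soy sauce: 4 oz

Scaling factor: 9/8 = 1.125.
arborio rice: 2.25 cup × 9/8 ≈ 3 cup
shrimp: 1 kg × 9/8 × 1000 g/kg ÷ 28.35 g/oz ≈ 40 oz
white rice: 1.5 cup × 9/8 × 185 g/cup ≈ 312 g
butter: (3 tbsp + 1 tsp = 10/3 tbsp) × 9/8 ÷ 8 tbsp/stick × 113.5 g/stick ≈ 53 g
panko: 14 oz × 9/8 × 28.35 g/oz ≈ 447 g
soy sauce: 90 g × 9/8 ÷ 28.35 g/oz ≈ 4 oz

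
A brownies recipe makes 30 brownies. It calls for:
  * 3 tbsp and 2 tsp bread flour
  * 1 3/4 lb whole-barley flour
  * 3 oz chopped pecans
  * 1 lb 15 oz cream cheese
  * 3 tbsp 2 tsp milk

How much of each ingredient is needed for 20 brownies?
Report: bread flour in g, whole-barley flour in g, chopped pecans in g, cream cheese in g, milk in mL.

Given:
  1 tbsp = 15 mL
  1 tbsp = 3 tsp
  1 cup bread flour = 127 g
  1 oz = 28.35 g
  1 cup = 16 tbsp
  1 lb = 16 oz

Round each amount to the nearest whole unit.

bread flour: 19 g; whole-barley flour: 529 g; chopped pecans: 57 g; cream cheese: 586 g; milk: 37 mL

Scaling factor: 20/30 = 2/3.
bread flour: (3 tbsp + 2 tsp = 11/3 tbsp) × 2/3 ÷ 16 tbsp/cup × 127 g/cup ≈ 19 g
whole-barley flour: 1.75 lb × 2/3 × 16 oz/lb × 28.35 g/oz ≈ 529 g
chopped pecans: 3 oz × 2/3 × 28.35 g/oz ≈ 57 g
cream cheese: (1 lb + 15 oz = 1.9375 lb) × 2/3 × 16 oz/lb × 28.35 g/oz ≈ 586 g
milk: (3 tbsp + 2 tsp = 11/3 tbsp) × 2/3 × 15 mL/tbsp ≈ 37 mL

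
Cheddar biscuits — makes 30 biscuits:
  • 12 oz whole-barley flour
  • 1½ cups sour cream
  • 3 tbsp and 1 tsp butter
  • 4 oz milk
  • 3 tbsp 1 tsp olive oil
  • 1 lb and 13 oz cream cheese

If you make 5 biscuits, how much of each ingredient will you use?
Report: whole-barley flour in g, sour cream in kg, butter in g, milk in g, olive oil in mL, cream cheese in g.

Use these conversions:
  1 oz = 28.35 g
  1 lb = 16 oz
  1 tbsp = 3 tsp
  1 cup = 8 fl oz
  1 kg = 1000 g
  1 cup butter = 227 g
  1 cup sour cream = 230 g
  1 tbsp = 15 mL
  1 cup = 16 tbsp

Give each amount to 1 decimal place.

whole-barley flour: 56.7 g; sour cream: 0.1 kg; butter: 7.9 g; milk: 18.9 g; olive oil: 8.3 mL; cream cheese: 137.0 g

Scaling factor: 5/30 = 1/6.
whole-barley flour: 12 oz × 1/6 × 28.35 g/oz = 56.7 g
sour cream: 1.5 cup × 1/6 × 230 g/cup ÷ 1000 g/kg ≈ 0.1 kg
butter: (3 tbsp + 1 tsp = 10/3 tbsp) × 1/6 ÷ 16 tbsp/cup × 227 g/cup ≈ 7.9 g
milk: 4 oz × 1/6 × 28.35 g/oz = 18.9 g
olive oil: (3 tbsp + 1 tsp = 10/3 tbsp) × 1/6 × 15 mL/tbsp ≈ 8.3 mL
cream cheese: (1 lb + 13 oz = 1.8125 lb) × 1/6 × 16 oz/lb × 28.35 g/oz ≈ 137.0 g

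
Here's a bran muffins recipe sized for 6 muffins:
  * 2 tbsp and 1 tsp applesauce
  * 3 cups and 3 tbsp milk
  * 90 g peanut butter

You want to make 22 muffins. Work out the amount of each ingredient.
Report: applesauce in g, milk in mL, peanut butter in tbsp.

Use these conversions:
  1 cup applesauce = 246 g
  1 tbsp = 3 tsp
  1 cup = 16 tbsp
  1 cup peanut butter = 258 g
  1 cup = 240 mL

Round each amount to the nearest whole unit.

applesauce: 132 g; milk: 2805 mL; peanut butter: 20 tbsp

Scaling factor: 22/6 = 11/3.
applesauce: (2 tbsp + 1 tsp = 7/3 tbsp) × 11/3 ÷ 16 tbsp/cup × 246 g/cup ≈ 132 g
milk: (3 cup + 3 tbsp = 3.1875 cup) × 11/3 × 240 mL/cup = 2805 mL
peanut butter: 90 g × 11/3 ÷ 258 g/cup × 16 tbsp/cup ≈ 20 tbsp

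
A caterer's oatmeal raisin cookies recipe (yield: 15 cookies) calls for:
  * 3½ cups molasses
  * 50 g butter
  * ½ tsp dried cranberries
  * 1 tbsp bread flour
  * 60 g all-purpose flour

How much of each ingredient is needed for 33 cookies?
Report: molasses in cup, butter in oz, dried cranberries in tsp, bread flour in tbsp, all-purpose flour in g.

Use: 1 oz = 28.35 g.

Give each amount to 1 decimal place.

Scaling factor: 33/15 = 11/5 = 2.2.
molasses: 3.5 cup × 11/5 = 7.7 cup
butter: 50 g × 11/5 ÷ 28.35 g/oz ≈ 3.9 oz
dried cranberries: 0.5 tsp × 11/5 = 1.1 tsp
bread flour: 1 tbsp × 11/5 = 2.2 tbsp
all-purpose flour: 60 g × 11/5 = 132.0 g

molasses: 7.7 cup; butter: 3.9 oz; dried cranberries: 1.1 tsp; bread flour: 2.2 tbsp; all-purpose flour: 132.0 g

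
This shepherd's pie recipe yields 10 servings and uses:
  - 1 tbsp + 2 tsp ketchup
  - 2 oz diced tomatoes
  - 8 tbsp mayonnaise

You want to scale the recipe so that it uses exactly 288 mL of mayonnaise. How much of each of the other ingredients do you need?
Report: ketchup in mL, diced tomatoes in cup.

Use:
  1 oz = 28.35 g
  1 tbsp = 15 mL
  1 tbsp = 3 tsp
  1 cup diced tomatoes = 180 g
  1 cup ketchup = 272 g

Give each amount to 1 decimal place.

The original recipe has 120 mL of mayonnaise, so the scaling factor is 288 ÷ 120 = 12/5 = 2.4.
ketchup: (1 tbsp + 2 tsp = 5/3 tbsp) × 12/5 × 15 mL/tbsp = 60.0 mL
diced tomatoes: 2 oz × 12/5 × 28.35 g/oz ÷ 180 g/cup ≈ 0.8 cup

ketchup: 60.0 mL; diced tomatoes: 0.8 cup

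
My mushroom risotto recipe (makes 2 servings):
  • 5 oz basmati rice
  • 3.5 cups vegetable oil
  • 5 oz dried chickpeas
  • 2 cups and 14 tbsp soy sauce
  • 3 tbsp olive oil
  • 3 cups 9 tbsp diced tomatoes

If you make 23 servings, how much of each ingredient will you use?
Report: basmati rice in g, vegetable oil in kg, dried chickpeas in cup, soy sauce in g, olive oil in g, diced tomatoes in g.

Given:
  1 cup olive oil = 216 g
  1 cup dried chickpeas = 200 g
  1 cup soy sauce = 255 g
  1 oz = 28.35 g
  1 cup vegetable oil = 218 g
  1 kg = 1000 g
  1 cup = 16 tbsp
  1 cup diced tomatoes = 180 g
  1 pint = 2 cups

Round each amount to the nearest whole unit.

Scaling factor: 23/2 = 11.5.
basmati rice: 5 oz × 23/2 × 28.35 g/oz ≈ 1630 g
vegetable oil: 3.5 cup × 23/2 × 218 g/cup ÷ 1000 g/kg ≈ 9 kg
dried chickpeas: 5 oz × 23/2 × 28.35 g/oz ÷ 200 g/cup ≈ 8 cup
soy sauce: (2 cup + 14 tbsp = 2.875 cup) × 23/2 × 255 g/cup ≈ 8431 g
olive oil: 3 tbsp × 23/2 ÷ 16 tbsp/cup × 216 g/cup ≈ 466 g
diced tomatoes: (3 cup + 9 tbsp = 3.5625 cup) × 23/2 × 180 g/cup ≈ 7374 g

basmati rice: 1630 g; vegetable oil: 9 kg; dried chickpeas: 8 cup; soy sauce: 8431 g; olive oil: 466 g; diced tomatoes: 7374 g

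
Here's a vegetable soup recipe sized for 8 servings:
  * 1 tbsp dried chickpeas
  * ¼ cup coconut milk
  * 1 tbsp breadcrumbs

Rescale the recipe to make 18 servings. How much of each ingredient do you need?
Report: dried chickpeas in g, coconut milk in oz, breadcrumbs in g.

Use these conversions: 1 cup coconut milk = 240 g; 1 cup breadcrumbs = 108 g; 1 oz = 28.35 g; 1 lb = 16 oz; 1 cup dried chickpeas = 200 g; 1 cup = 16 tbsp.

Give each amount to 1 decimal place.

dried chickpeas: 28.1 g; coconut milk: 4.8 oz; breadcrumbs: 15.2 g

Scaling factor: 18/8 = 9/4 = 2.25.
dried chickpeas: 1 tbsp × 9/4 ÷ 16 tbsp/cup × 200 g/cup ≈ 28.1 g
coconut milk: 0.25 cup × 9/4 × 240 g/cup ÷ 28.35 g/oz ≈ 4.8 oz
breadcrumbs: 1 tbsp × 9/4 ÷ 16 tbsp/cup × 108 g/cup ≈ 15.2 g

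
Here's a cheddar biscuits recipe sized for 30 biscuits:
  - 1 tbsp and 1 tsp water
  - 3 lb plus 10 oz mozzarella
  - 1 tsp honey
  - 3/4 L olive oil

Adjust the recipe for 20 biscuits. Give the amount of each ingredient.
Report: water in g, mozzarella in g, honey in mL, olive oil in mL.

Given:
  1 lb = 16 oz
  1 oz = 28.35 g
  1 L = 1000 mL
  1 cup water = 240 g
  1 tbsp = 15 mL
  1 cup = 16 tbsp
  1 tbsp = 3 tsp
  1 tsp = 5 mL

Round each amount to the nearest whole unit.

water: 13 g; mozzarella: 1096 g; honey: 3 mL; olive oil: 500 mL

Scaling factor: 20/30 = 2/3.
water: (1 tbsp + 1 tsp = 4/3 tbsp) × 2/3 ÷ 16 tbsp/cup × 240 g/cup ≈ 13 g
mozzarella: (3 lb + 10 oz = 3.625 lb) × 2/3 × 16 oz/lb × 28.35 g/oz ≈ 1096 g
honey: 1 tsp × 2/3 × 5 mL/tsp ≈ 3 mL
olive oil: 0.75 L × 2/3 × 1000 mL/L = 500 mL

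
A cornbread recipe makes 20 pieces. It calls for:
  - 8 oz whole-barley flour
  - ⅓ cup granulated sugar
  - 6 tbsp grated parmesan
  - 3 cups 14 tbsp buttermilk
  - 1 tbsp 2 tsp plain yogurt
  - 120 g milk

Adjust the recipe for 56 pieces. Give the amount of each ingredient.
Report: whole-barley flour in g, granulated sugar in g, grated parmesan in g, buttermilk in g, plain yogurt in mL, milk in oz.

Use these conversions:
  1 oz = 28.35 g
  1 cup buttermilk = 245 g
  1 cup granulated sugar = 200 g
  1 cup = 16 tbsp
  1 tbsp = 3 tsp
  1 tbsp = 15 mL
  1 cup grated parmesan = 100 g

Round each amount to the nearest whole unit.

Scaling factor: 56/20 = 14/5 = 2.8.
whole-barley flour: 8 oz × 14/5 × 28.35 g/oz ≈ 635 g
granulated sugar: 1/3 cup × 14/5 × 200 g/cup ≈ 187 g
grated parmesan: 6 tbsp × 14/5 ÷ 16 tbsp/cup × 100 g/cup = 105 g
buttermilk: (3 cup + 14 tbsp = 3.875 cup) × 14/5 × 245 g/cup ≈ 2658 g
plain yogurt: (1 tbsp + 2 tsp = 5/3 tbsp) × 14/5 × 15 mL/tbsp = 70 mL
milk: 120 g × 14/5 ÷ 28.35 g/oz ≈ 12 oz

whole-barley flour: 635 g; granulated sugar: 187 g; grated parmesan: 105 g; buttermilk: 2658 g; plain yogurt: 70 mL; milk: 12 oz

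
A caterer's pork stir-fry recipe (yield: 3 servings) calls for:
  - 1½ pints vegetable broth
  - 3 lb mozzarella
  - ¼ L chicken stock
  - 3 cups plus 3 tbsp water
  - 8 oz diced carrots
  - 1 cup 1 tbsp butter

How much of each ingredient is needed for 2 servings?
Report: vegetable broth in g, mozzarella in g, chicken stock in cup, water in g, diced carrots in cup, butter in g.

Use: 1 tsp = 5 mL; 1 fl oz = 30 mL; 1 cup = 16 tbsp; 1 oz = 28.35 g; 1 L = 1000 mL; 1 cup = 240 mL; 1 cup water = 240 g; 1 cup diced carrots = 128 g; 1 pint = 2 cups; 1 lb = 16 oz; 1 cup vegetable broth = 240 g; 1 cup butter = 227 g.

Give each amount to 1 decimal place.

Scaling factor: 2/3.
vegetable broth: 1.5 pint × 2/3 × 2 cup/pint × 240 g/cup = 480.0 g
mozzarella: 3 lb × 2/3 × 16 oz/lb × 28.35 g/oz = 907.2 g
chicken stock: 0.25 L × 2/3 × 1000 mL/L ÷ 240 mL/cup ≈ 0.7 cup
water: (3 cup + 3 tbsp = 3.1875 cup) × 2/3 × 240 g/cup = 510.0 g
diced carrots: 8 oz × 2/3 × 28.35 g/oz ÷ 128 g/cup ≈ 1.2 cup
butter: (1 cup + 1 tbsp = 1.0625 cup) × 2/3 × 227 g/cup ≈ 160.8 g

vegetable broth: 480.0 g; mozzarella: 907.2 g; chicken stock: 0.7 cup; water: 510.0 g; diced carrots: 1.2 cup; butter: 160.8 g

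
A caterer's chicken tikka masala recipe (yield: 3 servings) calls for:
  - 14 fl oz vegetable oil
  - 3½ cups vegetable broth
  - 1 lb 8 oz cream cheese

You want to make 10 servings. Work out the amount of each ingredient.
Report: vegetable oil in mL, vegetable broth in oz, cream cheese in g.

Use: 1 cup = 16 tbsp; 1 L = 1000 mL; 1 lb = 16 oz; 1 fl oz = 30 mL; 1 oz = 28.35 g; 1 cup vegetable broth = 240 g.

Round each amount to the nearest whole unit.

Scaling factor: 10/3.
vegetable oil: 14 fl oz × 10/3 × 30 mL/fl oz = 1400 mL
vegetable broth: 3.5 cup × 10/3 × 240 g/cup ÷ 28.35 g/oz ≈ 99 oz
cream cheese: (1 lb + 8 oz = 1.5 lb) × 10/3 × 16 oz/lb × 28.35 g/oz = 2268 g

vegetable oil: 1400 mL; vegetable broth: 99 oz; cream cheese: 2268 g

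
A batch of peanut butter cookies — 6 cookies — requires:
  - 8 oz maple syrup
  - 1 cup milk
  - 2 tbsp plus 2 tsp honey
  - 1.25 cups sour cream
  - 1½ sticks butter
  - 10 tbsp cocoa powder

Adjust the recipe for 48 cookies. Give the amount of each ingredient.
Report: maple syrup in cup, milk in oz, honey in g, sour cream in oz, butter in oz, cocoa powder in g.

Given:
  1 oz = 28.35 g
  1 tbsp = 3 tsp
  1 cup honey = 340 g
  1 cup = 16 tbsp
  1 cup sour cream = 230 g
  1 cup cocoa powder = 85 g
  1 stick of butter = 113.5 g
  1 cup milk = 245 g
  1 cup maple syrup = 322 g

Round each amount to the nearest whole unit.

maple syrup: 6 cup; milk: 69 oz; honey: 453 g; sour cream: 81 oz; butter: 48 oz; cocoa powder: 425 g

Scaling factor: 48/6 = 8.
maple syrup: 8 oz × 8 × 28.35 g/oz ÷ 322 g/cup ≈ 6 cup
milk: 1 cup × 8 × 245 g/cup ÷ 28.35 g/oz ≈ 69 oz
honey: (2 tbsp + 2 tsp = 8/3 tbsp) × 8 ÷ 16 tbsp/cup × 340 g/cup ≈ 453 g
sour cream: 1.25 cup × 8 × 230 g/cup ÷ 28.35 g/oz ≈ 81 oz
butter: 1.5 stick × 8 × 113.5 g/stick ÷ 28.35 g/oz ≈ 48 oz
cocoa powder: 10 tbsp × 8 ÷ 16 tbsp/cup × 85 g/cup = 425 g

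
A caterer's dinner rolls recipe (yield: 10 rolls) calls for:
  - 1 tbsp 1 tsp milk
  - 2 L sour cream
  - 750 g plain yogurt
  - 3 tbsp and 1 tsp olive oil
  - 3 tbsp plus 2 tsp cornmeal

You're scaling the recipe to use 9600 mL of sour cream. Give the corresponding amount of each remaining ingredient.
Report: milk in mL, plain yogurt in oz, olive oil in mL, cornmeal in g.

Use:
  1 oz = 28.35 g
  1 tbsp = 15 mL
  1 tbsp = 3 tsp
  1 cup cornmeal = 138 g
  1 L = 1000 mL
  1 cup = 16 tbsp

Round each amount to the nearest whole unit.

The original recipe has 2000 mL of sour cream, so the scaling factor is 9600 ÷ 2000 = 24/5 = 4.8.
milk: (1 tbsp + 1 tsp = 4/3 tbsp) × 24/5 × 15 mL/tbsp = 96 mL
plain yogurt: 750 g × 24/5 ÷ 28.35 g/oz ≈ 127 oz
olive oil: (3 tbsp + 1 tsp = 10/3 tbsp) × 24/5 × 15 mL/tbsp = 240 mL
cornmeal: (3 tbsp + 2 tsp = 11/3 tbsp) × 24/5 ÷ 16 tbsp/cup × 138 g/cup ≈ 152 g

milk: 96 mL; plain yogurt: 127 oz; olive oil: 240 mL; cornmeal: 152 g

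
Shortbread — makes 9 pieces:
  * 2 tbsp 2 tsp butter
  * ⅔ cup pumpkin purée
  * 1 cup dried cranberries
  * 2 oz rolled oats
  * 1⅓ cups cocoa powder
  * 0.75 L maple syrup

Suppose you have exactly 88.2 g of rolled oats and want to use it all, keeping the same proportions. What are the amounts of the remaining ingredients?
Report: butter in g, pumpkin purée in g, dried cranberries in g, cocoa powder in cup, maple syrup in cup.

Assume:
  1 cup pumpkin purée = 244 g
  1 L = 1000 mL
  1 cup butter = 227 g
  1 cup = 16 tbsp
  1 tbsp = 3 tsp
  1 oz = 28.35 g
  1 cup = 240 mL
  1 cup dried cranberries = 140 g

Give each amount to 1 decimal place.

The original recipe has 56.7 g of rolled oats, so the scaling factor is 88.2 ÷ 56.7 = 14/9.
butter: (2 tbsp + 2 tsp = 8/3 tbsp) × 14/9 ÷ 16 tbsp/cup × 227 g/cup ≈ 58.9 g
pumpkin purée: 2/3 cup × 14/9 × 244 g/cup ≈ 253.0 g
dried cranberries: 1 cup × 14/9 × 140 g/cup ≈ 217.8 g
cocoa powder: 4/3 cup × 14/9 ≈ 2.1 cup
maple syrup: 0.75 L × 14/9 × 1000 mL/L ÷ 240 mL/cup ≈ 4.9 cup

butter: 58.9 g; pumpkin purée: 253.0 g; dried cranberries: 217.8 g; cocoa powder: 2.1 cup; maple syrup: 4.9 cup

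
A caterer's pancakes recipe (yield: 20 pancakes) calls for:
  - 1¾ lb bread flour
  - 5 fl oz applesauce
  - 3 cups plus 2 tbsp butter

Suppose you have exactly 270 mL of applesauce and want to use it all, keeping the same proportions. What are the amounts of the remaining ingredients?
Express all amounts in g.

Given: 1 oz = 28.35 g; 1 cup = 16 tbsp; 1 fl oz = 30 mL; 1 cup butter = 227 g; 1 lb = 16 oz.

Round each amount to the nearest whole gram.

The original recipe has 150 mL of applesauce, so the scaling factor is 270 ÷ 150 = 9/5 = 1.8.
bread flour: 1.75 lb × 9/5 × 16 oz/lb × 28.35 g/oz ≈ 1429 g
butter: (3 cup + 2 tbsp = 3.125 cup) × 9/5 × 227 g/cup ≈ 1277 g

bread flour: 1429 g; butter: 1277 g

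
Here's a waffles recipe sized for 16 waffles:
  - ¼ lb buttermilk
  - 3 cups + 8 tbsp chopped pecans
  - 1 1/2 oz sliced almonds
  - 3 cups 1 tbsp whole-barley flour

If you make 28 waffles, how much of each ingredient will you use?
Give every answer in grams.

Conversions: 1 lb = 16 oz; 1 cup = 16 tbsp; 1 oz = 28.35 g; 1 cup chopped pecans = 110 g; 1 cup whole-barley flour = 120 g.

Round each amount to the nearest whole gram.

Scaling factor: 28/16 = 7/4 = 1.75.
buttermilk: 0.25 lb × 7/4 × 16 oz/lb × 28.35 g/oz ≈ 198 g
chopped pecans: (3 cup + 8 tbsp = 3.5 cup) × 7/4 × 110 g/cup ≈ 674 g
sliced almonds: 1.5 oz × 7/4 × 28.35 g/oz ≈ 74 g
whole-barley flour: (3 cup + 1 tbsp = 3.0625 cup) × 7/4 × 120 g/cup ≈ 643 g

buttermilk: 198 g; chopped pecans: 674 g; sliced almonds: 74 g; whole-barley flour: 643 g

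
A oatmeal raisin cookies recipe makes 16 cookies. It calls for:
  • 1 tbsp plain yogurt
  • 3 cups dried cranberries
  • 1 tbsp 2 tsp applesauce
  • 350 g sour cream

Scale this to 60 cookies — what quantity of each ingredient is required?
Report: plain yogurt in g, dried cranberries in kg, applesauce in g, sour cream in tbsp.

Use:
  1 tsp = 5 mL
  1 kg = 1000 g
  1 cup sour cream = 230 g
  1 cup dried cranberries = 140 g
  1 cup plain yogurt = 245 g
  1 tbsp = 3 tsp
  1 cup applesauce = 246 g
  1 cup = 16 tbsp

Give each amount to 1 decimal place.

Scaling factor: 60/16 = 15/4 = 3.75.
plain yogurt: 1 tbsp × 15/4 ÷ 16 tbsp/cup × 245 g/cup ≈ 57.4 g
dried cranberries: 3 cup × 15/4 × 140 g/cup ÷ 1000 g/kg ≈ 1.6 kg
applesauce: (1 tbsp + 2 tsp = 5/3 tbsp) × 15/4 ÷ 16 tbsp/cup × 246 g/cup ≈ 96.1 g
sour cream: 350 g × 15/4 ÷ 230 g/cup × 16 tbsp/cup ≈ 91.3 tbsp

plain yogurt: 57.4 g; dried cranberries: 1.6 kg; applesauce: 96.1 g; sour cream: 91.3 tbsp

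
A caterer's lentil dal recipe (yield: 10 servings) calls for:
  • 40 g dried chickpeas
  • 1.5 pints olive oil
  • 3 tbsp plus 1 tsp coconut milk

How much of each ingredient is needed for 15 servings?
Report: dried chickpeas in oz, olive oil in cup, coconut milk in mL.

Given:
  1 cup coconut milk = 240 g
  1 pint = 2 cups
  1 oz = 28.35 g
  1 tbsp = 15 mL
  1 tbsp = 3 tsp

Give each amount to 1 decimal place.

dried chickpeas: 2.1 oz; olive oil: 4.5 cup; coconut milk: 75.0 mL

Scaling factor: 15/10 = 3/2 = 1.5.
dried chickpeas: 40 g × 3/2 ÷ 28.35 g/oz ≈ 2.1 oz
olive oil: 1.5 pint × 3/2 × 2 cup/pint = 4.5 cup
coconut milk: (3 tbsp + 1 tsp = 10/3 tbsp) × 3/2 × 15 mL/tbsp = 75.0 mL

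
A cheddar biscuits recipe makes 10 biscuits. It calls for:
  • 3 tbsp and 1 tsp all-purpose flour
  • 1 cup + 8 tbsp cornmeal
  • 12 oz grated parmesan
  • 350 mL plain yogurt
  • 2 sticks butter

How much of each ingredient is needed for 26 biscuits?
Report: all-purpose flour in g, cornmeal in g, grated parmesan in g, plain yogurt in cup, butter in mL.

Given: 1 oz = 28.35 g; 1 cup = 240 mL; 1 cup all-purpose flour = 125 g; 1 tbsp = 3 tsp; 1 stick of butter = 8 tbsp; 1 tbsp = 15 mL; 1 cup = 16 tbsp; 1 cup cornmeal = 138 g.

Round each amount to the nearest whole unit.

Scaling factor: 26/10 = 13/5 = 2.6.
all-purpose flour: (3 tbsp + 1 tsp = 10/3 tbsp) × 13/5 ÷ 16 tbsp/cup × 125 g/cup ≈ 68 g
cornmeal: (1 cup + 8 tbsp = 1.5 cup) × 13/5 × 138 g/cup ≈ 538 g
grated parmesan: 12 oz × 13/5 × 28.35 g/oz ≈ 885 g
plain yogurt: 350 mL × 13/5 ÷ 240 mL/cup ≈ 4 cup
butter: 2 stick × 13/5 × 8 tbsp/stick × 15 mL/tbsp = 624 mL

all-purpose flour: 68 g; cornmeal: 538 g; grated parmesan: 885 g; plain yogurt: 4 cup; butter: 624 mL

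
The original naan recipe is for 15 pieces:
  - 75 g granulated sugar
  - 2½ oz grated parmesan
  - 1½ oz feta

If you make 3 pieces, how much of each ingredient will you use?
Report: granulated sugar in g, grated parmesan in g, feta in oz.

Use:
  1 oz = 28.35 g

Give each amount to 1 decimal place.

Scaling factor: 3/15 = 1/5 = 0.2.
granulated sugar: 75 g × 1/5 = 15.0 g
grated parmesan: 2.5 oz × 1/5 × 28.35 g/oz ≈ 14.2 g
feta: 1.5 oz × 1/5 = 0.3 oz

granulated sugar: 15.0 g; grated parmesan: 14.2 g; feta: 0.3 oz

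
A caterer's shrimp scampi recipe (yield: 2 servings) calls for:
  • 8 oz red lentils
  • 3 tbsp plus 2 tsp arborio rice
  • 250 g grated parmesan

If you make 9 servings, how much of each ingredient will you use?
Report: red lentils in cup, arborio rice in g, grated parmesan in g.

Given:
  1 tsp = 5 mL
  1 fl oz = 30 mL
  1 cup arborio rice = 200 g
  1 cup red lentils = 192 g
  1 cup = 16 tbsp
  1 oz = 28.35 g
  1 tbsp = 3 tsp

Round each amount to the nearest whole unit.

Scaling factor: 9/2 = 4.5.
red lentils: 8 oz × 9/2 × 28.35 g/oz ÷ 192 g/cup ≈ 5 cup
arborio rice: (3 tbsp + 2 tsp = 11/3 tbsp) × 9/2 ÷ 16 tbsp/cup × 200 g/cup ≈ 206 g
grated parmesan: 250 g × 9/2 = 1125 g

red lentils: 5 cup; arborio rice: 206 g; grated parmesan: 1125 g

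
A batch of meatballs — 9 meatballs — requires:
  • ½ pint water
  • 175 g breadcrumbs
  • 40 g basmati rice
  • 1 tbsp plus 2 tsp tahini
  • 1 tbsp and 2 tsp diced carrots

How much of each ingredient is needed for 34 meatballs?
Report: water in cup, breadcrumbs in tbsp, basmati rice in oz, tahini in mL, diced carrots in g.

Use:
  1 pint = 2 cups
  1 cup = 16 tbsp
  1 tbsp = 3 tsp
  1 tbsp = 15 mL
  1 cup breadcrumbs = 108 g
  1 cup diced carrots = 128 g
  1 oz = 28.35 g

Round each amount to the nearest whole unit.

water: 4 cup; breadcrumbs: 98 tbsp; basmati rice: 5 oz; tahini: 94 mL; diced carrots: 50 g

Scaling factor: 34/9.
water: 0.5 pint × 34/9 × 2 cup/pint ≈ 4 cup
breadcrumbs: 175 g × 34/9 ÷ 108 g/cup × 16 tbsp/cup ≈ 98 tbsp
basmati rice: 40 g × 34/9 ÷ 28.35 g/oz ≈ 5 oz
tahini: (1 tbsp + 2 tsp = 5/3 tbsp) × 34/9 × 15 mL/tbsp ≈ 94 mL
diced carrots: (1 tbsp + 2 tsp = 5/3 tbsp) × 34/9 ÷ 16 tbsp/cup × 128 g/cup ≈ 50 g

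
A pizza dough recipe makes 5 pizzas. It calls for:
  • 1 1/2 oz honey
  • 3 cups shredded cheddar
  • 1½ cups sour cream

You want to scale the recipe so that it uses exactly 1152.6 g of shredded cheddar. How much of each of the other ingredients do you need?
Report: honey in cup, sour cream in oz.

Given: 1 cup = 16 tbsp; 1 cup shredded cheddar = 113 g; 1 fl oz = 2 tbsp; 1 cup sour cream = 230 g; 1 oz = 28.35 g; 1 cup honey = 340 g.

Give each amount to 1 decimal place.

honey: 0.4 cup; sour cream: 41.4 oz

The original recipe has 339 g of shredded cheddar, so the scaling factor is 1152.6 ÷ 339 = 17/5 = 3.4.
honey: 1.5 oz × 17/5 × 28.35 g/oz ÷ 340 g/cup ≈ 0.4 cup
sour cream: 1.5 cup × 17/5 × 230 g/cup ÷ 28.35 g/oz ≈ 41.4 oz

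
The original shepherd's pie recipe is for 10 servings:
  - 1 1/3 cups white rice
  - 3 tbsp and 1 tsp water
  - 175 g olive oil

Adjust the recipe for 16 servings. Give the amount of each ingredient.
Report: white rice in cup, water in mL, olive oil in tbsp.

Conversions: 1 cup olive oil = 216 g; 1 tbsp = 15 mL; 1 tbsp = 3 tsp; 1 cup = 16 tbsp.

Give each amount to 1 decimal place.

white rice: 2.1 cup; water: 80.0 mL; olive oil: 20.7 tbsp

Scaling factor: 16/10 = 8/5 = 1.6.
white rice: 4/3 cup × 8/5 ≈ 2.1 cup
water: (3 tbsp + 1 tsp = 10/3 tbsp) × 8/5 × 15 mL/tbsp = 80.0 mL
olive oil: 175 g × 8/5 ÷ 216 g/cup × 16 tbsp/cup ≈ 20.7 tbsp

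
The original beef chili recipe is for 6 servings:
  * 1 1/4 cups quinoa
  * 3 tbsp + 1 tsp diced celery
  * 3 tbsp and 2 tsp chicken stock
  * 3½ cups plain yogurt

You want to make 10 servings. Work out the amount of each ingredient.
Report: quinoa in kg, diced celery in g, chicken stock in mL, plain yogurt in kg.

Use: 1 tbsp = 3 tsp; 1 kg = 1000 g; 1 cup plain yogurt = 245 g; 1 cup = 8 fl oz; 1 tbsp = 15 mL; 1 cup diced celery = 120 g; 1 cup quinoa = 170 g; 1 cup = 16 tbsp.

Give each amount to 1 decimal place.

quinoa: 0.4 kg; diced celery: 41.7 g; chicken stock: 91.7 mL; plain yogurt: 1.4 kg

Scaling factor: 10/6 = 5/3.
quinoa: 1.25 cup × 5/3 × 170 g/cup ÷ 1000 g/kg ≈ 0.4 kg
diced celery: (3 tbsp + 1 tsp = 10/3 tbsp) × 5/3 ÷ 16 tbsp/cup × 120 g/cup ≈ 41.7 g
chicken stock: (3 tbsp + 2 tsp = 11/3 tbsp) × 5/3 × 15 mL/tbsp ≈ 91.7 mL
plain yogurt: 3.5 cup × 5/3 × 245 g/cup ÷ 1000 g/kg ≈ 1.4 kg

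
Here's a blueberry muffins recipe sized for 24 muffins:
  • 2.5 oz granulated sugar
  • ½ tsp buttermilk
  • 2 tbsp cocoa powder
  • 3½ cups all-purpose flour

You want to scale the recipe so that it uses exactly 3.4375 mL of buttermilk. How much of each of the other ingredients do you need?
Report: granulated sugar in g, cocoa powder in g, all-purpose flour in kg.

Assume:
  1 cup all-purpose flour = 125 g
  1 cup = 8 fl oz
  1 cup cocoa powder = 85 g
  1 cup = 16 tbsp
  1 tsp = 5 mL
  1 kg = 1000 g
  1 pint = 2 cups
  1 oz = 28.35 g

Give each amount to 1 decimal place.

The original recipe has 2.5 mL of buttermilk, so the scaling factor is 3.4375 ÷ 2.5 = 11/8 = 1.375.
granulated sugar: 2.5 oz × 11/8 × 28.35 g/oz ≈ 97.5 g
cocoa powder: 2 tbsp × 11/8 ÷ 16 tbsp/cup × 85 g/cup ≈ 14.6 g
all-purpose flour: 3.5 cup × 11/8 × 125 g/cup ÷ 1000 g/kg ≈ 0.6 kg

granulated sugar: 97.5 g; cocoa powder: 14.6 g; all-purpose flour: 0.6 kg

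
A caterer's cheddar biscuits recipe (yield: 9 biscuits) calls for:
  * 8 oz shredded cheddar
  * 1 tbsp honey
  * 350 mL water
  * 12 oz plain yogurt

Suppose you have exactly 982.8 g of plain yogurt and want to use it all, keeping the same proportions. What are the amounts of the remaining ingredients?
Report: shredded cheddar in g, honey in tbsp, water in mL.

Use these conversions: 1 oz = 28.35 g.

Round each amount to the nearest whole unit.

shredded cheddar: 655 g; honey: 3 tbsp; water: 1011 mL

The original recipe has 340.2 g of plain yogurt, so the scaling factor is 982.8 ÷ 340.2 = 26/9.
shredded cheddar: 8 oz × 26/9 × 28.35 g/oz ≈ 655 g
honey: 1 tbsp × 26/9 ≈ 3 tbsp
water: 350 mL × 26/9 ≈ 1011 mL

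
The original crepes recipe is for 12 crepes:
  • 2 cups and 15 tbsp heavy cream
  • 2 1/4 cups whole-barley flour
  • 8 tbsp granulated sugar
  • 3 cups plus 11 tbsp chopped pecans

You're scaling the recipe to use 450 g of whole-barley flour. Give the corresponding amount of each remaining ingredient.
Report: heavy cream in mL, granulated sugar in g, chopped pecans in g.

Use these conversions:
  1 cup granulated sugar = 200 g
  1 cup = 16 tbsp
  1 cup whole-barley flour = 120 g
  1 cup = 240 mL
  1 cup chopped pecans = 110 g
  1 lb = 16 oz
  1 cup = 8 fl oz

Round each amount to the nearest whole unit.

The original recipe has 270 g of whole-barley flour, so the scaling factor is 450 ÷ 270 = 5/3.
heavy cream: (2 cup + 15 tbsp = 2.9375 cup) × 5/3 × 240 mL/cup = 1175 mL
granulated sugar: 8 tbsp × 5/3 ÷ 16 tbsp/cup × 200 g/cup ≈ 167 g
chopped pecans: (3 cup + 11 tbsp = 3.6875 cup) × 5/3 × 110 g/cup ≈ 676 g

heavy cream: 1175 mL; granulated sugar: 167 g; chopped pecans: 676 g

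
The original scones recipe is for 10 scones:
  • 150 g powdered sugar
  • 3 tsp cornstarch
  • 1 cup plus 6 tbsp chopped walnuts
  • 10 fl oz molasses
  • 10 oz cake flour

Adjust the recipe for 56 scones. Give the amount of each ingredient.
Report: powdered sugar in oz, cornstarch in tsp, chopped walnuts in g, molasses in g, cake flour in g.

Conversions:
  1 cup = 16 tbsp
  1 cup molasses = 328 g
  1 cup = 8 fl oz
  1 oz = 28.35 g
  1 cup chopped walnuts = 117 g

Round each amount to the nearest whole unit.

Scaling factor: 56/10 = 28/5 = 5.6.
powdered sugar: 150 g × 28/5 ÷ 28.35 g/oz ≈ 30 oz
cornstarch: 3 tsp × 28/5 ≈ 17 tsp
chopped walnuts: (1 cup + 6 tbsp = 1.375 cup) × 28/5 × 117 g/cup ≈ 901 g
molasses: 10 fl oz × 28/5 ÷ 8 fl oz/cup × 328 g/cup = 2296 g
cake flour: 10 oz × 28/5 × 28.35 g/oz ≈ 1588 g

powdered sugar: 30 oz; cornstarch: 17 tsp; chopped walnuts: 901 g; molasses: 2296 g; cake flour: 1588 g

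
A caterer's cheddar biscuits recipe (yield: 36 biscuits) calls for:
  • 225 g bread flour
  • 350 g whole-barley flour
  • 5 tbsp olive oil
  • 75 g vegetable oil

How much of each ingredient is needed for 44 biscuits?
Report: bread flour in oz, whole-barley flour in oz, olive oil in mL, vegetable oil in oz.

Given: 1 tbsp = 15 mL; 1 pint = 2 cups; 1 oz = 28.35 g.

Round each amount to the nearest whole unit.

Scaling factor: 44/36 = 11/9.
bread flour: 225 g × 11/9 ÷ 28.35 g/oz ≈ 10 oz
whole-barley flour: 350 g × 11/9 ÷ 28.35 g/oz ≈ 15 oz
olive oil: 5 tbsp × 11/9 × 15 mL/tbsp ≈ 92 mL
vegetable oil: 75 g × 11/9 ÷ 28.35 g/oz ≈ 3 oz

bread flour: 10 oz; whole-barley flour: 15 oz; olive oil: 92 mL; vegetable oil: 3 oz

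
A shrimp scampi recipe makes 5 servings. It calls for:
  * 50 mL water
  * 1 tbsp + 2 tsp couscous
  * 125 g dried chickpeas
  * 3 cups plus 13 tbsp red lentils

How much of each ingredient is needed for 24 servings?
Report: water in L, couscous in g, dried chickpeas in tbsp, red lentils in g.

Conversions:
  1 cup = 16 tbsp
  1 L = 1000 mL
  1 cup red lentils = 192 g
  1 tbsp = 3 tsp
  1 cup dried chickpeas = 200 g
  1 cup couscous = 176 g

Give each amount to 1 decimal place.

Scaling factor: 24/5 = 4.8.
water: 50 mL × 24/5 ÷ 1000 mL/L ≈ 0.2 L
couscous: (1 tbsp + 2 tsp = 5/3 tbsp) × 24/5 ÷ 16 tbsp/cup × 176 g/cup = 88.0 g
dried chickpeas: 125 g × 24/5 ÷ 200 g/cup × 16 tbsp/cup = 48.0 tbsp
red lentils: (3 cup + 13 tbsp = 3.8125 cup) × 24/5 × 192 g/cup = 3513.6 g

water: 0.2 L; couscous: 88.0 g; dried chickpeas: 48.0 tbsp; red lentils: 3513.6 g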